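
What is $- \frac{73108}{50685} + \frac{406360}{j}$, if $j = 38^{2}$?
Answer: $\frac{5122697162}{18297285} \approx 279.97$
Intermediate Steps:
$j = 1444$
$- \frac{73108}{50685} + \frac{406360}{j} = - \frac{73108}{50685} + \frac{406360}{1444} = \left(-73108\right) \frac{1}{50685} + 406360 \cdot \frac{1}{1444} = - \frac{73108}{50685} + \frac{101590}{361} = \frac{5122697162}{18297285}$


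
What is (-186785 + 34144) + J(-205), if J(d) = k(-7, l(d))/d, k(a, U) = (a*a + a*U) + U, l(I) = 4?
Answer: -6258286/41 ≈ -1.5264e+5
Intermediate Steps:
k(a, U) = U + a**2 + U*a (k(a, U) = (a**2 + U*a) + U = U + a**2 + U*a)
J(d) = 25/d (J(d) = (4 + (-7)**2 + 4*(-7))/d = (4 + 49 - 28)/d = 25/d)
(-186785 + 34144) + J(-205) = (-186785 + 34144) + 25/(-205) = -152641 + 25*(-1/205) = -152641 - 5/41 = -6258286/41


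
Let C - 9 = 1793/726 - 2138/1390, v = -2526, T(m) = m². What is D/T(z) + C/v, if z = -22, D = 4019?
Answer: 5289221287/637271910 ≈ 8.2998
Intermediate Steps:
C = 455561/45870 (C = 9 + (1793/726 - 2138/1390) = 9 + (1793*(1/726) - 2138*1/1390) = 9 + (163/66 - 1069/695) = 9 + 42731/45870 = 455561/45870 ≈ 9.9316)
D/T(z) + C/v = 4019/((-22)²) + (455561/45870)/(-2526) = 4019/484 + (455561/45870)*(-1/2526) = 4019*(1/484) - 455561/115867620 = 4019/484 - 455561/115867620 = 5289221287/637271910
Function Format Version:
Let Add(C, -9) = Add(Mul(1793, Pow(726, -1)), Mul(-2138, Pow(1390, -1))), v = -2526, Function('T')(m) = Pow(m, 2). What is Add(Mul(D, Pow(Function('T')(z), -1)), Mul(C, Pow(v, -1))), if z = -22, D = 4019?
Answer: Rational(5289221287, 637271910) ≈ 8.2998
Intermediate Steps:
C = Rational(455561, 45870) (C = Add(9, Add(Mul(1793, Pow(726, -1)), Mul(-2138, Pow(1390, -1)))) = Add(9, Add(Mul(1793, Rational(1, 726)), Mul(-2138, Rational(1, 1390)))) = Add(9, Add(Rational(163, 66), Rational(-1069, 695))) = Add(9, Rational(42731, 45870)) = Rational(455561, 45870) ≈ 9.9316)
Add(Mul(D, Pow(Function('T')(z), -1)), Mul(C, Pow(v, -1))) = Add(Mul(4019, Pow(Pow(-22, 2), -1)), Mul(Rational(455561, 45870), Pow(-2526, -1))) = Add(Mul(4019, Pow(484, -1)), Mul(Rational(455561, 45870), Rational(-1, 2526))) = Add(Mul(4019, Rational(1, 484)), Rational(-455561, 115867620)) = Add(Rational(4019, 484), Rational(-455561, 115867620)) = Rational(5289221287, 637271910)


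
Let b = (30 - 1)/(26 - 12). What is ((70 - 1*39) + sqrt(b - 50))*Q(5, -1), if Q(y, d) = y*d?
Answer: -155 - 5*I*sqrt(9394)/14 ≈ -155.0 - 34.615*I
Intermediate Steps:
b = 29/14 ≈ 2.0714
Q(y, d) = d*y
((70 - 1*39) + sqrt(b - 50))*Q(5, -1) = ((70 - 1*39) + sqrt(29/14 - 50))*(-1*5) = ((70 - 39) + sqrt(-671/14))*(-5) = (31 + I*sqrt(9394)/14)*(-5) = -155 - 5*I*sqrt(9394)/14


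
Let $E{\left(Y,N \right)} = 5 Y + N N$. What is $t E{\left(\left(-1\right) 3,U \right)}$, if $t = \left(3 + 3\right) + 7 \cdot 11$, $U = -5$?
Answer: $830$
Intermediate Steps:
$E{\left(Y,N \right)} = N^{2} + 5 Y$ ($E{\left(Y,N \right)} = 5 Y + N^{2} = N^{2} + 5 Y$)
$t = 83$ ($t = 6 + 77 = 83$)
$t E{\left(\left(-1\right) 3,U \right)} = 83 \left(\left(-5\right)^{2} + 5 \left(\left(-1\right) 3\right)\right) = 83 \left(25 + 5 \left(-3\right)\right) = 83 \left(25 - 15\right) = 83 \cdot 10 = 830$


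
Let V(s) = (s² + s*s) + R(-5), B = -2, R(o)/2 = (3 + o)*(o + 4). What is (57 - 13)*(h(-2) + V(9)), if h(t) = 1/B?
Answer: 7282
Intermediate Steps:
R(o) = 2*(3 + o)*(4 + o) (R(o) = 2*((3 + o)*(o + 4)) = 2*((3 + o)*(4 + o)) = 2*(3 + o)*(4 + o))
h(t) = -½ (h(t) = 1/(-2) = -½)
V(s) = 4 + 2*s² (V(s) = (s² + s*s) + (24 + 2*(-5)² + 14*(-5)) = (s² + s²) + (24 + 2*25 - 70) = 2*s² + (24 + 50 - 70) = 2*s² + 4 = 4 + 2*s²)
(57 - 13)*(h(-2) + V(9)) = (57 - 13)*(-½ + (4 + 2*9²)) = 44*(-½ + (4 + 2*81)) = 44*(-½ + (4 + 162)) = 44*(-½ + 166) = 44*(331/2) = 7282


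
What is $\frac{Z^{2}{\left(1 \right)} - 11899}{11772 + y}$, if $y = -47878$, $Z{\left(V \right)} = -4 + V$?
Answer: $\frac{5945}{18053} \approx 0.32931$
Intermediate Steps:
$\frac{Z^{2}{\left(1 \right)} - 11899}{11772 + y} = \frac{\left(-4 + 1\right)^{2} - 11899}{11772 - 47878} = \frac{\left(-3\right)^{2} - 11899}{-36106} = \left(9 - 11899\right) \left(- \frac{1}{36106}\right) = \left(-11890\right) \left(- \frac{1}{36106}\right) = \frac{5945}{18053}$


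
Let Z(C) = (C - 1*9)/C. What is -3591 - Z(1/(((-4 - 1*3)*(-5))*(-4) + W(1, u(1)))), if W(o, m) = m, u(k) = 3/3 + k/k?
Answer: -4834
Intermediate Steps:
u(k) = 2 (u(k) = 3*(1/3) + 1 = 1 + 1 = 2)
Z(C) = (-9 + C)/C (Z(C) = (C - 9)/C = (-9 + C)/C)
-3591 - Z(1/(((-4 - 1*3)*(-5))*(-4) + W(1, u(1)))) = -3591 - (-9 + 1/(((-4 - 1*3)*(-5))*(-4) + 2))/(1/(((-4 - 1*3)*(-5))*(-4) + 2)) = -3591 - (-9 + 1/(((-4 - 3)*(-5))*(-4) + 2))/(1/(((-4 - 3)*(-5))*(-4) + 2)) = -3591 - (-9 + 1/(-7*(-5)*(-4) + 2))/(1/(-7*(-5)*(-4) + 2)) = -3591 - (-9 + 1/(35*(-4) + 2))/(1/(35*(-4) + 2)) = -3591 - (-9 + 1/(-140 + 2))/(1/(-140 + 2)) = -3591 - (-9 + 1/(-138))/(1/(-138)) = -3591 - (-9 - 1/138)/(-1/138) = -3591 - (-138)*(-1243)/138 = -3591 - 1*1243 = -3591 - 1243 = -4834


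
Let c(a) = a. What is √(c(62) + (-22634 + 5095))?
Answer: I*√17477 ≈ 132.2*I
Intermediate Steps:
√(c(62) + (-22634 + 5095)) = √(62 + (-22634 + 5095)) = √(62 - 17539) = √(-17477) = I*√17477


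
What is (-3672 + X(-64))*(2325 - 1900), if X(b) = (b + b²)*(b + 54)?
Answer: -18696600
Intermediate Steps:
X(b) = (54 + b)*(b + b²) (X(b) = (b + b²)*(54 + b) = (54 + b)*(b + b²))
(-3672 + X(-64))*(2325 - 1900) = (-3672 - 64*(54 + (-64)² + 55*(-64)))*(2325 - 1900) = (-3672 - 64*(54 + 4096 - 3520))*425 = (-3672 - 64*630)*425 = (-3672 - 40320)*425 = -43992*425 = -18696600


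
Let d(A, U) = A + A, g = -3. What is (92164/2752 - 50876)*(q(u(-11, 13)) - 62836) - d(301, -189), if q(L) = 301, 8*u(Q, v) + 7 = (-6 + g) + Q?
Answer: 2187451810969/688 ≈ 3.1794e+9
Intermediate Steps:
u(Q, v) = -2 + Q/8 (u(Q, v) = -7/8 + ((-6 - 3) + Q)/8 = -7/8 + (-9 + Q)/8 = -7/8 + (-9/8 + Q/8) = -2 + Q/8)
d(A, U) = 2*A
(92164/2752 - 50876)*(q(u(-11, 13)) - 62836) - d(301, -189) = (92164/2752 - 50876)*(301 - 62836) - 2*301 = (92164*(1/2752) - 50876)*(-62535) - 1*602 = (23041/688 - 50876)*(-62535) - 602 = -34979647/688*(-62535) - 602 = 2187452225145/688 - 602 = 2187451810969/688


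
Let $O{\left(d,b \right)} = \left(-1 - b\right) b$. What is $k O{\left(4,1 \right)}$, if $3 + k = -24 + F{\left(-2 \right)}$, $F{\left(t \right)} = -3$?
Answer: $60$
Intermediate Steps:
$O{\left(d,b \right)} = b \left(-1 - b\right)$
$k = -30$ ($k = -3 - 27 = -30$)
$k O{\left(4,1 \right)} = - 30 \left(\left(-1\right) 1 \left(1 + 1\right)\right) = - 30 \left(\left(-1\right) 1 \cdot 2\right) = \left(-30\right) \left(-2\right) = 60$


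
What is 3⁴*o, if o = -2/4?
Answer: -81/2 ≈ -40.500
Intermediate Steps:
o = -½ (o = -2*¼ = -½ ≈ -0.50000)
3⁴*o = 3⁴*(-½) = 81*(-½) = -81/2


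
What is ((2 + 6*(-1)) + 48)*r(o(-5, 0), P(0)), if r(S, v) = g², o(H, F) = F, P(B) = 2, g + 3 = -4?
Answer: 2156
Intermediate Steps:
g = -7 (g = -3 - 4 = -7)
r(S, v) = 49 (r(S, v) = (-7)² = 49)
((2 + 6*(-1)) + 48)*r(o(-5, 0), P(0)) = ((2 + 6*(-1)) + 48)*49 = ((2 - 6) + 48)*49 = (-4 + 48)*49 = 44*49 = 2156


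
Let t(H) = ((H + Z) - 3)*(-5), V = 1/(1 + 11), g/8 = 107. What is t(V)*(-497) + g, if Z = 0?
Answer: -76703/12 ≈ -6391.9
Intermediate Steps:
g = 856 (g = 8*107 = 856)
V = 1/12 ≈ 0.083333
t(H) = 15 - 5*H (t(H) = ((H + 0) - 3)*(-5) = (H - 3)*(-5) = (-3 + H)*(-5) = 15 - 5*H)
t(V)*(-497) + g = (15 - 5*1/12)*(-497) + 856 = (15 - 5/12)*(-497) + 856 = (175/12)*(-497) + 856 = -86975/12 + 856 = -76703/12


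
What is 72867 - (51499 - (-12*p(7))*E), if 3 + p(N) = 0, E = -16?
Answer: 20792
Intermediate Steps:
p(N) = -3 (p(N) = -3 + 0 = -3)
72867 - (51499 - (-12*p(7))*E) = 72867 - (51499 - (-12*(-3))*(-16)) = 72867 - (51499 - 36*(-16)) = 72867 - (51499 - 1*(-576)) = 72867 - (51499 + 576) = 72867 - 1*52075 = 72867 - 52075 = 20792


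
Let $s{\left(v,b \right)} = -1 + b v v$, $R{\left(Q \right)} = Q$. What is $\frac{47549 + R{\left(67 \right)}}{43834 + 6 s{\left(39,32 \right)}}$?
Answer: $\frac{11904}{83965} \approx 0.14177$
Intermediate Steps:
$s{\left(v,b \right)} = -1 + b v^{2}$
$\frac{47549 + R{\left(67 \right)}}{43834 + 6 s{\left(39,32 \right)}} = \frac{47549 + 67}{43834 + 6 \left(-1 + 32 \cdot 39^{2}\right)} = \frac{47616}{43834 + 6 \left(-1 + 32 \cdot 1521\right)} = \frac{47616}{43834 + 6 \left(-1 + 48672\right)} = \frac{47616}{43834 + 6 \cdot 48671} = \frac{47616}{43834 + 292026} = \frac{47616}{335860} = 47616 \cdot \frac{1}{335860} = \frac{11904}{83965}$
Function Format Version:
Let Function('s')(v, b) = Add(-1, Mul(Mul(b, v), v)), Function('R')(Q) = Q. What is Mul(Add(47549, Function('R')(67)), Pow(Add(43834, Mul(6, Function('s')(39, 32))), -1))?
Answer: Rational(11904, 83965) ≈ 0.14177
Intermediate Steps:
Function('s')(v, b) = Add(-1, Mul(b, Pow(v, 2)))
Mul(Add(47549, Function('R')(67)), Pow(Add(43834, Mul(6, Function('s')(39, 32))), -1)) = Mul(Add(47549, 67), Pow(Add(43834, Mul(6, Add(-1, Mul(32, Pow(39, 2))))), -1)) = Mul(47616, Pow(Add(43834, Mul(6, Add(-1, Mul(32, 1521)))), -1)) = Mul(47616, Pow(Add(43834, Mul(6, Add(-1, 48672))), -1)) = Mul(47616, Pow(Add(43834, Mul(6, 48671)), -1)) = Mul(47616, Pow(Add(43834, 292026), -1)) = Mul(47616, Pow(335860, -1)) = Mul(47616, Rational(1, 335860)) = Rational(11904, 83965)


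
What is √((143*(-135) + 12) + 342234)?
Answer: √322941 ≈ 568.28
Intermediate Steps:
√((143*(-135) + 12) + 342234) = √((-19305 + 12) + 342234) = √(-19293 + 342234) = √322941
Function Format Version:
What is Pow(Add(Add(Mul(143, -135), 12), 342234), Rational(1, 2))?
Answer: Pow(322941, Rational(1, 2)) ≈ 568.28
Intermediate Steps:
Pow(Add(Add(Mul(143, -135), 12), 342234), Rational(1, 2)) = Pow(Add(Add(-19305, 12), 342234), Rational(1, 2)) = Pow(Add(-19293, 342234), Rational(1, 2)) = Pow(322941, Rational(1, 2))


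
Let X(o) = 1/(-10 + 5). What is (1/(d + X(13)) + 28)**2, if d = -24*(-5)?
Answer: 281467729/358801 ≈ 784.47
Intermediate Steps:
d = 120
X(o) = -1/5 (X(o) = 1/(-5) = -1/5)
(1/(d + X(13)) + 28)**2 = (1/(120 - 1/5) + 28)**2 = (1/(599/5) + 28)**2 = (5/599 + 28)**2 = (16777/599)**2 = 281467729/358801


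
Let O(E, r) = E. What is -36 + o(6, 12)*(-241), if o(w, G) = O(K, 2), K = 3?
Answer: -759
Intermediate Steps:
o(w, G) = 3
-36 + o(6, 12)*(-241) = -36 + 3*(-241) = -36 - 723 = -759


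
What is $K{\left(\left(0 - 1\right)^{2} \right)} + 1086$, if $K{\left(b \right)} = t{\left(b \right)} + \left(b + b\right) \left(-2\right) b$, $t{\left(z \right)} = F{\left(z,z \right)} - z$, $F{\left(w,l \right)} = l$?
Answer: $1082$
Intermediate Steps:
$t{\left(z \right)} = 0$ ($t{\left(z \right)} = z - z = 0$)
$K{\left(b \right)} = - 4 b^{2}$ ($K{\left(b \right)} = 0 + \left(b + b\right) \left(-2\right) b = 0 + 2 b \left(-2\right) b = 0 + - 4 b b = 0 - 4 b^{2} = - 4 b^{2}$)
$K{\left(\left(0 - 1\right)^{2} \right)} + 1086 = - 4 \left(\left(0 - 1\right)^{2}\right)^{2} + 1086 = - 4 \left(\left(-1\right)^{2}\right)^{2} + 1086 = - 4 \cdot 1^{2} + 1086 = \left(-4\right) 1 + 1086 = -4 + 1086 = 1082$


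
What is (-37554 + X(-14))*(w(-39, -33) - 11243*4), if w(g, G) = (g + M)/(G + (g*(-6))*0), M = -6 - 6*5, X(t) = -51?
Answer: 18601952535/11 ≈ 1.6911e+9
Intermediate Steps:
M = -36 (M = -6 - 30 = -36)
w(g, G) = (-36 + g)/G (w(g, G) = (g - 36)/(G + (g*(-6))*0) = (-36 + g)/(G - 6*g*0) = (-36 + g)/(G + 0) = (-36 + g)/G)
(-37554 + X(-14))*(w(-39, -33) - 11243*4) = (-37554 - 51)*((-36 - 39)/(-33) - 11243*4) = -37605*(-1/33*(-75) - 44972) = -37605*(25/11 - 44972) = -37605*(-494667/11) = 18601952535/11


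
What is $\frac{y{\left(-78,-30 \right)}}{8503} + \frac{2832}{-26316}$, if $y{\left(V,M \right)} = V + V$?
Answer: $- \frac{2348816}{18647079} \approx -0.12596$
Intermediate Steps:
$y{\left(V,M \right)} = 2 V$
$\frac{y{\left(-78,-30 \right)}}{8503} + \frac{2832}{-26316} = \frac{2 \left(-78\right)}{8503} + \frac{2832}{-26316} = \left(-156\right) \frac{1}{8503} + 2832 \left(- \frac{1}{26316}\right) = - \frac{156}{8503} - \frac{236}{2193} = - \frac{2348816}{18647079}$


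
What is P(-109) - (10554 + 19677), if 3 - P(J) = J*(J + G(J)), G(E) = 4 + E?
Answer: -53554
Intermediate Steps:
P(J) = 3 - J*(4 + 2*J) (P(J) = 3 - J*(J + (4 + J)) = 3 - J*(4 + 2*J))
P(-109) - (10554 + 19677) = (3 - 1*(-109)² - 1*(-109)*(4 - 109)) - (10554 + 19677) = (3 - 1*11881 - 1*(-109)*(-105)) - 1*30231 = (3 - 11881 - 11445) - 30231 = -23323 - 30231 = -53554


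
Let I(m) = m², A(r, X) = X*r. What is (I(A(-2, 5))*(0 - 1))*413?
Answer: -41300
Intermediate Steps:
(I(A(-2, 5))*(0 - 1))*413 = ((5*(-2))²*(0 - 1))*413 = ((-10)²*(-1))*413 = (100*(-1))*413 = -100*413 = -41300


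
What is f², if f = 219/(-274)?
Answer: 47961/75076 ≈ 0.63883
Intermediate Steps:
f = -219/274 (f = 219*(-1/274) = -219/274 ≈ -0.79927)
f² = (-219/274)² = 47961/75076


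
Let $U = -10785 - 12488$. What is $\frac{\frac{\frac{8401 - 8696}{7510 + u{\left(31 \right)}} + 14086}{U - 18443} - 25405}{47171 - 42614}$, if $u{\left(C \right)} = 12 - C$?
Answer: $- \frac{36585390383}{6562385676} \approx -5.575$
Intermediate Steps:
$U = -23273$
$\frac{\frac{\frac{8401 - 8696}{7510 + u{\left(31 \right)}} + 14086}{U - 18443} - 25405}{47171 - 42614} = \frac{\frac{\frac{8401 - 8696}{7510 + \left(12 - 31\right)} + 14086}{-23273 - 18443} - 25405}{47171 - 42614} = \frac{\frac{- \frac{295}{7510 + \left(12 - 31\right)} + 14086}{-41716} - 25405}{4557} = \left(\left(- \frac{295}{7510 - 19} + 14086\right) \left(- \frac{1}{41716}\right) - 25405\right) \frac{1}{4557} = \left(\left(- \frac{295}{7491} + 14086\right) \left(- \frac{1}{41716}\right) - 25405\right) \frac{1}{4557} = \left(\frac{105517931}{7491} \left(- \frac{1}{41716}\right) - 25405\right) \frac{1}{4557} = \left(- \frac{105517931}{312494556} - 25405\right) \frac{1}{4557} = \left(- \frac{7939029713111}{312494556}\right) \frac{1}{4557} = - \frac{36585390383}{6562385676}$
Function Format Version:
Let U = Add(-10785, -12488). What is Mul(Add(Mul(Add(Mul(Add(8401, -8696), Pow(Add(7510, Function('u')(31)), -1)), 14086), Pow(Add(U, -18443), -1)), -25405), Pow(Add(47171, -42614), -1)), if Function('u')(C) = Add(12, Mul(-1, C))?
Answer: Rational(-36585390383, 6562385676) ≈ -5.5750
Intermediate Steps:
U = -23273
Mul(Add(Mul(Add(Mul(Add(8401, -8696), Pow(Add(7510, Function('u')(31)), -1)), 14086), Pow(Add(U, -18443), -1)), -25405), Pow(Add(47171, -42614), -1)) = Mul(Add(Mul(Add(Mul(Add(8401, -8696), Pow(Add(7510, Add(12, Mul(-1, 31))), -1)), 14086), Pow(Add(-23273, -18443), -1)), -25405), Pow(Add(47171, -42614), -1)) = Mul(Add(Mul(Add(Mul(-295, Pow(Add(7510, Add(12, -31)), -1)), 14086), Pow(-41716, -1)), -25405), Pow(4557, -1)) = Mul(Add(Mul(Add(Mul(-295, Pow(Add(7510, -19), -1)), 14086), Rational(-1, 41716)), -25405), Rational(1, 4557)) = Mul(Add(Mul(Add(Mul(-295, Pow(7491, -1)), 14086), Rational(-1, 41716)), -25405), Rational(1, 4557)) = Mul(Add(Mul(Add(Mul(-295, Rational(1, 7491)), 14086), Rational(-1, 41716)), -25405), Rational(1, 4557)) = Mul(Add(Mul(Add(Rational(-295, 7491), 14086), Rational(-1, 41716)), -25405), Rational(1, 4557)) = Mul(Add(Mul(Rational(105517931, 7491), Rational(-1, 41716)), -25405), Rational(1, 4557)) = Mul(Add(Rational(-105517931, 312494556), -25405), Rational(1, 4557)) = Mul(Rational(-7939029713111, 312494556), Rational(1, 4557)) = Rational(-36585390383, 6562385676)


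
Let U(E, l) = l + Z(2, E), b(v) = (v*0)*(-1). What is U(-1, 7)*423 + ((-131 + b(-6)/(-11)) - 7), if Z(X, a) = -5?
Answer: 708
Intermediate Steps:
b(v) = 0 (b(v) = 0*(-1) = 0)
U(E, l) = -5 + l (U(E, l) = l - 5 = -5 + l)
U(-1, 7)*423 + ((-131 + b(-6)/(-11)) - 7) = (-5 + 7)*423 + ((-131 + 0/(-11)) - 7) = 2*423 + ((-131 + 0*(-1/11)) - 7) = 846 + ((-131 + 0) - 7) = 846 + (-131 - 7) = 846 - 138 = 708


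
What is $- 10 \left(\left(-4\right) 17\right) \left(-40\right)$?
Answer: $-27200$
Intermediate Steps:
$- 10 \left(\left(-4\right) 17\right) \left(-40\right) = \left(-10\right) \left(-68\right) \left(-40\right) = 680 \left(-40\right) = -27200$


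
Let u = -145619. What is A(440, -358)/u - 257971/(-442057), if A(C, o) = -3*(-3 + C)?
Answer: 5449287968/9195985469 ≈ 0.59257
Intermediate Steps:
A(C, o) = 9 - 3*C
A(440, -358)/u - 257971/(-442057) = (9 - 3*440)/(-145619) - 257971/(-442057) = (9 - 1320)*(-1/145619) - 257971*(-1/442057) = -1311*(-1/145619) + 36853/63151 = 1311/145619 + 36853/63151 = 5449287968/9195985469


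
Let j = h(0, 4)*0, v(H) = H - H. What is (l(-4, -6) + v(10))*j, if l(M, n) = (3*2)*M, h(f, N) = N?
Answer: 0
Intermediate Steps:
v(H) = 0
l(M, n) = 6*M
j = 0 (j = 4*0 = 0)
(l(-4, -6) + v(10))*j = (6*(-4) + 0)*0 = (-24 + 0)*0 = -24*0 = 0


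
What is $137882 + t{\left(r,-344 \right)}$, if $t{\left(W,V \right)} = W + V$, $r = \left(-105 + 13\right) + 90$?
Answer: $137536$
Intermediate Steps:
$r = -2$ ($r = -92 + 90 = -2$)
$t{\left(W,V \right)} = V + W$
$137882 + t{\left(r,-344 \right)} = 137882 - 346 = 137536$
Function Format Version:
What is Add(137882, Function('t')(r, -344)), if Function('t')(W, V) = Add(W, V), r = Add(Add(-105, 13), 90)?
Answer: 137536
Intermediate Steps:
r = -2 (r = Add(-92, 90) = -2)
Function('t')(W, V) = Add(V, W)
Add(137882, Function('t')(r, -344)) = Add(137882, Add(-344, -2)) = Add(137882, -346) = 137536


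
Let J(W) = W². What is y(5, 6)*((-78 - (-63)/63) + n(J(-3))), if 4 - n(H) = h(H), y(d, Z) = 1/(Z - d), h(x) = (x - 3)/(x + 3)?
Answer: -147/2 ≈ -73.500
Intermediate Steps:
h(x) = (-3 + x)/(3 + x)
n(H) = 4 - (-3 + H)/(3 + H)
y(5, 6)*((-78 - (-63)/63) + n(J(-3))) = ((-78 - (-63)/63) + 3*(5 + (-3)²)/(3 + (-3)²))/(6 - 1*5) = ((-78 - (-63)/63) + 3*(5 + 9)/(3 + 9))/(6 - 5) = ((-78 - 1*(-1)) + 3*14/12)/1 = 1*((-78 + 1) + 3*(1/12)*14) = 1*(-77 + 7/2) = 1*(-147/2) = -147/2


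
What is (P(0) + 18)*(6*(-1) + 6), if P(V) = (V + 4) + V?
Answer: 0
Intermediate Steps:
P(V) = 4 + 2*V (P(V) = (4 + V) + V = 4 + 2*V)
(P(0) + 18)*(6*(-1) + 6) = ((4 + 2*0) + 18)*(6*(-1) + 6) = ((4 + 0) + 18)*(-6 + 6) = (4 + 18)*0 = 22*0 = 0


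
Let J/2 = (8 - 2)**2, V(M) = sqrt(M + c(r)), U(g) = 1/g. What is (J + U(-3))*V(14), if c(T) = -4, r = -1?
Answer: 215*sqrt(10)/3 ≈ 226.63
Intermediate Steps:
V(M) = sqrt(-4 + M) (V(M) = sqrt(M - 4) = sqrt(-4 + M))
J = 72 (J = 2*(8 - 2)**2 = 2*6**2 = 2*36 = 72)
(J + U(-3))*V(14) = (72 + 1/(-3))*sqrt(-4 + 14) = (72 - 1/3)*sqrt(10) = 215*sqrt(10)/3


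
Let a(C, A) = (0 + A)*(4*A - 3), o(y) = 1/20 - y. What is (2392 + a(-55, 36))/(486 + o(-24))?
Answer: 149360/10201 ≈ 14.642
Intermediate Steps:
o(y) = 1/20 - y
a(C, A) = A*(-3 + 4*A)
(2392 + a(-55, 36))/(486 + o(-24)) = (2392 + 36*(-3 + 4*36))/(486 + (1/20 - 1*(-24))) = (2392 + 36*(-3 + 144))/(486 + (1/20 + 24)) = (2392 + 36*141)/(486 + 481/20) = (2392 + 5076)/(10201/20) = 7468*(20/10201) = 149360/10201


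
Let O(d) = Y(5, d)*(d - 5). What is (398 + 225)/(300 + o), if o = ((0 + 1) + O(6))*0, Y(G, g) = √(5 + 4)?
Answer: 623/300 ≈ 2.0767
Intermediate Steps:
Y(G, g) = 3 (Y(G, g) = √9 = 3)
O(d) = -15 + 3*d (O(d) = 3*(d - 5) = 3*(-5 + d) = -15 + 3*d)
o = 0 (o = ((0 + 1) + (-15 + 3*6))*0 = (1 + (-15 + 18))*0 = (1 + 3)*0 = 4*0 = 0)
(398 + 225)/(300 + o) = (398 + 225)/(300 + 0) = 623/300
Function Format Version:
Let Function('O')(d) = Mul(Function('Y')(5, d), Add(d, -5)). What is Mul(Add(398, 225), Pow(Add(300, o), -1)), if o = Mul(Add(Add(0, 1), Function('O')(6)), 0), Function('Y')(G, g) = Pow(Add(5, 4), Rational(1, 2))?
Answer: Rational(623, 300) ≈ 2.0767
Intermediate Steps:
Function('Y')(G, g) = 3 (Function('Y')(G, g) = Pow(9, Rational(1, 2)) = 3)
Function('O')(d) = Add(-15, Mul(3, d)) (Function('O')(d) = Mul(3, Add(d, -5)) = Mul(3, Add(-5, d)) = Add(-15, Mul(3, d)))
o = 0 (o = Mul(Add(Add(0, 1), Add(-15, Mul(3, 6))), 0) = Mul(Add(1, Add(-15, 18)), 0) = Mul(Add(1, 3), 0) = Mul(4, 0) = 0)
Mul(Add(398, 225), Pow(Add(300, o), -1)) = Mul(Add(398, 225), Pow(Add(300, 0), -1)) = Mul(623, Pow(300, -1)) = Mul(623, Rational(1, 300)) = Rational(623, 300)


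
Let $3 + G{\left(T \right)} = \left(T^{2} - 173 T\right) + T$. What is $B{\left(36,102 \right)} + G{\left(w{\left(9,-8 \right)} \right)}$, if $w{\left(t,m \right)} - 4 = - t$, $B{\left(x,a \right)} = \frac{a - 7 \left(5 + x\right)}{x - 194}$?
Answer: $\frac{139541}{158} \approx 883.17$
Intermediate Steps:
$B{\left(x,a \right)} = \frac{-35 + a - 7 x}{-194 + x}$ ($B{\left(x,a \right)} = \frac{a - \left(35 + 7 x\right)}{-194 + x} = \frac{-35 + a - 7 x}{-194 + x}$)
$w{\left(t,m \right)} = 4 - t$
$G{\left(T \right)} = -3 + T^{2} - 172 T$ ($G{\left(T \right)} = -3 + \left(\left(T^{2} - 173 T\right) + T\right) = -3 + \left(T^{2} - 172 T\right) = -3 + T^{2} - 172 T$)
$B{\left(36,102 \right)} + G{\left(w{\left(9,-8 \right)} \right)} = \frac{-35 + 102 - 252}{-194 + 36} - \left(3 - \left(4 - 9\right)^{2} + 172 \left(4 - 9\right)\right) = \frac{-35 + 102 - 252}{-158} - \left(3 - \left(4 - 9\right)^{2} + 172 \left(4 - 9\right)\right) = \left(- \frac{1}{158}\right) \left(-185\right) - \left(-857 - 25\right) = \frac{185}{158} + \left(-3 + 25 + 860\right) = \frac{185}{158} + 882 = \frac{139541}{158}$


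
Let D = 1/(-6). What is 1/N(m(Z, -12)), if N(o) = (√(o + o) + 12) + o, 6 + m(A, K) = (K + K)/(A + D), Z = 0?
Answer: 25/3704 - √69/11112 ≈ 0.0060019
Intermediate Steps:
D = -⅙ ≈ -0.16667
m(A, K) = -6 + 2*K/(-⅙ + A) (m(A, K) = -6 + (K + K)/(A - ⅙) = -6 + (2*K)/(-⅙ + A) = -6 + 2*K/(-⅙ + A))
N(o) = 12 + o + √2*√o (N(o) = (√(2*o) + 12) + o = (√2*√o + 12) + o = (12 + √2*√o) + o = 12 + o + √2*√o)
1/N(m(Z, -12)) = 1/(12 + 6*(1 - 6*0 + 2*(-12))/(-1 + 6*0) + √2*√(6*(1 - 6*0 + 2*(-12))/(-1 + 6*0))) = 1/(12 + 6*(1 + 0 - 24)/(-1 + 0) + √2*√(6*(1 + 0 - 24)/(-1 + 0))) = 1/(12 + 6*(-23)/(-1) + √2*√(6*(-23)/(-1))) = 1/(12 + 6*(-1)*(-23) + √2*√(6*(-1)*(-23))) = 1/(12 + 138 + √2*√138) = 1/(12 + 138 + 2*√69) = 1/(150 + 2*√69)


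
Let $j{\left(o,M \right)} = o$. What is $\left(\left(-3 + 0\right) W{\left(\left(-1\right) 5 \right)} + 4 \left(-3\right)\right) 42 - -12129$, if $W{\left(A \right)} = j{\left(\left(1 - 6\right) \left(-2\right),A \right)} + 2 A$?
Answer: $11625$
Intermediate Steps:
$W{\left(A \right)} = 10 + 2 A$ ($W{\left(A \right)} = \left(1 - 6\right) \left(-2\right) + 2 A = \left(-5\right) \left(-2\right) + 2 A = 10 + 2 A$)
$\left(\left(-3 + 0\right) W{\left(\left(-1\right) 5 \right)} + 4 \left(-3\right)\right) 42 - -12129 = \left(\left(-3 + 0\right) \left(10 + 2 \left(\left(-1\right) 5\right)\right) + 4 \left(-3\right)\right) 42 - -12129 = \left(- 3 \left(10 + 2 \left(-5\right)\right) - 12\right) 42 + 12129 = \left(- 3 \left(10 - 10\right) - 12\right) 42 + 12129 = \left(\left(-3\right) 0 - 12\right) 42 + 12129 = \left(0 - 12\right) 42 + 12129 = \left(-12\right) 42 + 12129 = -504 + 12129 = 11625$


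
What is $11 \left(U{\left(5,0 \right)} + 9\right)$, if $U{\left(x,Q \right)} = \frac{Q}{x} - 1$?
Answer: $88$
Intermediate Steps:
$U{\left(x,Q \right)} = -1 + \frac{Q}{x}$ ($U{\left(x,Q \right)} = \frac{Q}{x} - 1 = -1 + \frac{Q}{x}$)
$11 \left(U{\left(5,0 \right)} + 9\right) = 11 \left(\frac{0 - 5}{5} + 9\right) = 11 \left(\frac{1}{5} \left(-5\right) + 9\right) = 11 \left(-1 + 9\right) = 11 \cdot 8 = 88$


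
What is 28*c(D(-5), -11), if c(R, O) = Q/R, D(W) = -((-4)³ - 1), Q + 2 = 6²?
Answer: 952/65 ≈ 14.646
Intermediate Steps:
Q = 34 (Q = -2 + 6² = -2 + 36 = 34)
D(W) = 65 (D(W) = -(-64 - 1) = -1*(-65) = 65)
c(R, O) = 34/R
28*c(D(-5), -11) = 28*(34/65) = 952/65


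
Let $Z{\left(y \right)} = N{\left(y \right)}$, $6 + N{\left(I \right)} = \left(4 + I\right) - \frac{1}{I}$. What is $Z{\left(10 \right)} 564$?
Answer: $\frac{22278}{5} \approx 4455.6$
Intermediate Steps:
$N{\left(I \right)} = -2 + I - \frac{1}{I}$ ($N{\left(I \right)} = -6 - \left(-4 + \frac{1}{I} - I\right) = -6 + \left(4 + I - \frac{1}{I}\right) = -2 + I - \frac{1}{I}$)
$Z{\left(y \right)} = -2 + y - \frac{1}{y}$
$Z{\left(10 \right)} 564 = \left(-2 + 10 - \frac{1}{10}\right) 564 = \frac{79}{10} \cdot 564 = \frac{22278}{5}$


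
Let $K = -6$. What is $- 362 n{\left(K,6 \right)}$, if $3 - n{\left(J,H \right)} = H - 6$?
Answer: $-1086$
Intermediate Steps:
$n{\left(J,H \right)} = 9 - H$ ($n{\left(J,H \right)} = 3 - \left(H - 6\right) = 3 - \left(-6 + H\right) = 9 - H$)
$- 362 n{\left(K,6 \right)} = - 362 \left(9 - 6\right) = \left(-362\right) 3 = -1086$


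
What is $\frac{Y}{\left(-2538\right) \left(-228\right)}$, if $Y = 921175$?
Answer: $\frac{921175}{578664} \approx 1.5919$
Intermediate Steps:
$\frac{Y}{\left(-2538\right) \left(-228\right)} = \frac{921175}{\left(-2538\right) \left(-228\right)} = \frac{921175}{578664}$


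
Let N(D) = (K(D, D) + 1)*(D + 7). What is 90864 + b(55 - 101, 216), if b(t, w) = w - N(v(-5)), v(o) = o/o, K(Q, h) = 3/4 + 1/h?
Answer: 91058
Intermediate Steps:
K(Q, h) = 3/4 + 1/h (K(Q, h) = 3*(1/4) + 1/h = 3/4 + 1/h)
v(o) = 1
N(D) = (7 + D)*(7/4 + 1/D) (N(D) = ((3/4 + 1/D) + 1)*(D + 7) = (7/4 + 1/D)*(7 + D) = (7 + D)*(7/4 + 1/D))
b(t, w) = -22 + w (b(t, w) = w - (53/4 + 7/1 + (7/4)*1) = w - (53/4 + 7*1 + 7/4) = w - (53/4 + 7 + 7/4) = w - 1*22 = w - 22 = -22 + w)
90864 + b(55 - 101, 216) = 90864 + (-22 + 216) = 90864 + 194 = 91058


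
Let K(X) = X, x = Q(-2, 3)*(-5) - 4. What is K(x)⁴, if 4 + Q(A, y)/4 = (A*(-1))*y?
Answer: 3748096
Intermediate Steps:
Q(A, y) = -16 - 4*A*y (Q(A, y) = -16 + 4*((A*(-1))*y) = -16 + 4*((-A)*y) = -16 + 4*(-A*y) = -16 - 4*A*y)
x = -44 (x = (-16 - 4*(-2)*3)*(-5) - 4 = (-16 + 24)*(-5) - 4 = 8*(-5) - 4 = -40 - 4 = -44)
K(x)⁴ = (-44)⁴ = 3748096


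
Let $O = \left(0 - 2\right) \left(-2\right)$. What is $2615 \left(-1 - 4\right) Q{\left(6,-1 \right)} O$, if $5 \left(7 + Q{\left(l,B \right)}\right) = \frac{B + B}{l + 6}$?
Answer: $\frac{1103530}{3} \approx 3.6784 \cdot 10^{5}$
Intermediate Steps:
$Q{\left(l,B \right)} = -7 + \frac{2 B}{5 \left(6 + l\right)}$ ($Q{\left(l,B \right)} = -7 + \frac{\left(B + B\right) \frac{1}{l + 6}}{5} = -7 + \frac{2 B \frac{1}{6 + l}}{5} = -7 + \frac{2 B}{5 \left(6 + l\right)}$)
$O = 4$ ($O = \left(-2\right) \left(-2\right) = 4$)
$2615 \left(-1 - 4\right) Q{\left(6,-1 \right)} O = 2615 \left(-1 - 4\right) \frac{-210 - 210 + 2 \left(-1\right)}{5 \left(6 + 6\right)} 4 = 2615 \left(- 5 \frac{-210 - 210 - 2}{5 \cdot 12}\right) 4 = 2615 \left(- 5 \cdot \frac{1}{5} \cdot \frac{1}{12} \left(-422\right)\right) 4 = 2615 \left(\left(-5\right) \left(- \frac{211}{30}\right)\right) 4 = 2615 \cdot \frac{211}{6} \cdot 4 = \frac{551765}{6} \cdot 4 = \frac{1103530}{3}$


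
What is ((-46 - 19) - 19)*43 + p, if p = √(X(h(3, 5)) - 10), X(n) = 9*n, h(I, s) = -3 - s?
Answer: -3612 + I*√82 ≈ -3612.0 + 9.0554*I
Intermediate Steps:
p = I*√82 (p = √(9*(-3 - 1*5) - 10) = √(9*(-3 - 5) - 10) = √(9*(-8) - 10) = √(-72 - 10) = √(-82) = I*√82 ≈ 9.0554*I)
((-46 - 19) - 19)*43 + p = ((-46 - 19) - 19)*43 + I*√82 = (-65 - 19)*43 + I*√82 = -84*43 + I*√82 = -3612 + I*√82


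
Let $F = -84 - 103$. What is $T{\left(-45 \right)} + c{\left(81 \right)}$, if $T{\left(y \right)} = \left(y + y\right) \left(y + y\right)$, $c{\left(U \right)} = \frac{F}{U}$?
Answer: $\frac{655913}{81} \approx 8097.7$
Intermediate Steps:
$F = -187$
$c{\left(U \right)} = - \frac{187}{U}$
$T{\left(y \right)} = 4 y^{2}$ ($T{\left(y \right)} = 2 y 2 y = 4 y^{2}$)
$T{\left(-45 \right)} + c{\left(81 \right)} = 4 \left(-45\right)^{2} - \frac{187}{81} = 4 \cdot 2025 - \frac{187}{81} = 8100 - \frac{187}{81} = \frac{655913}{81}$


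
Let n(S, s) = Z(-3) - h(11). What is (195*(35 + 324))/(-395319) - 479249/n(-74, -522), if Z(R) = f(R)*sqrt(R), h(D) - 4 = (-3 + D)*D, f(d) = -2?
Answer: 1452448358106/279226987 - 479249*I*sqrt(3)/4238 ≈ 5201.7 - 195.87*I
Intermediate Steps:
h(D) = 4 + D*(-3 + D) (h(D) = 4 + (-3 + D)*D = 4 + D*(-3 + D))
Z(R) = -2*sqrt(R)
n(S, s) = -92 - 2*I*sqrt(3) (n(S, s) = -2*I*sqrt(3) - (4 + 11**2 - 3*11) = -2*I*sqrt(3) - (4 + 121 - 33) = -2*I*sqrt(3) - 1*92 = -2*I*sqrt(3) - 92 = -92 - 2*I*sqrt(3))
(195*(35 + 324))/(-395319) - 479249/n(-74, -522) = (195*(35 + 324))/(-395319) - 479249/(-92 - 2*I*sqrt(3)) = (195*359)*(-1/395319) - 479249/(-92 - 2*I*sqrt(3)) = 70005*(-1/395319) - 479249/(-92 - 2*I*sqrt(3)) = -23335/131773 - 479249/(-92 - 2*I*sqrt(3))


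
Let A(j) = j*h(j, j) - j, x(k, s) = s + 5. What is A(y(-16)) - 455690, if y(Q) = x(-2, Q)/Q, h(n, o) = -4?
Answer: -7291095/16 ≈ -4.5569e+5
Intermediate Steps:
x(k, s) = 5 + s
y(Q) = (5 + Q)/Q
A(j) = -5*j (A(j) = j*(-4) - j = -4*j - j = -5*j)
A(y(-16)) - 455690 = -5*(5 - 16)/(-16) - 455690 = -(-5)*(-11)/16 - 455690 = -5*11/16 - 455690 = -55/16 - 455690 = -7291095/16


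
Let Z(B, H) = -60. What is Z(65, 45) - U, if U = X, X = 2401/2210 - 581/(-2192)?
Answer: -148603101/2422160 ≈ -61.352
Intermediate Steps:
X = 3273501/2422160 (X = 2401*(1/2210) - 581*(-1/2192) = 2401/2210 + 581/2192 = 3273501/2422160 ≈ 1.3515)
U = 3273501/2422160 ≈ 1.3515
Z(65, 45) - U = -60 - 1*3273501/2422160 = -60 - 3273501/2422160 = -148603101/2422160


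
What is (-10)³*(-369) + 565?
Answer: 369565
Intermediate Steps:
(-10)³*(-369) + 565 = -1000*(-369) + 565 = 369000 + 565 = 369565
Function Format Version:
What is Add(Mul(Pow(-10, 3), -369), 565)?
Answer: 369565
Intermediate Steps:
Add(Mul(Pow(-10, 3), -369), 565) = Add(Mul(-1000, -369), 565) = Add(369000, 565) = 369565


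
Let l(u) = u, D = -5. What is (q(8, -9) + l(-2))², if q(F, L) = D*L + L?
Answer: 1156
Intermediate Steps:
q(F, L) = -4*L (q(F, L) = -5*L + L = -4*L)
(q(8, -9) + l(-2))² = (-4*(-9) - 2)² = (36 - 2)² = 34² = 1156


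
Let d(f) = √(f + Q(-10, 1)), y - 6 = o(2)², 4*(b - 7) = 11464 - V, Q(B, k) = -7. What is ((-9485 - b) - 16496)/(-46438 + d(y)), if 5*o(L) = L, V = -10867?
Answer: 10472017775/15403484606 + 631415*I*√21/215648784484 ≈ 0.67985 + 1.3418e-5*I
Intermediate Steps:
o(L) = L/5
b = 22359/4 (b = 7 + (11464 - 1*(-10867))/4 = 7 + (11464 + 10867)/4 = 7 + (¼)*22331 = 7 + 22331/4 = 22359/4 ≈ 5589.8)
y = 154/25 (y = 6 + ((⅕)*2)² = 6 + (⅖)² = 6 + 4/25 = 154/25 ≈ 6.1600)
d(f) = √(-7 + f) (d(f) = √(f - 7) = √(-7 + f))
((-9485 - b) - 16496)/(-46438 + d(y)) = ((-9485 - 1*22359/4) - 16496)/(-46438 + √(-7 + 154/25)) = ((-9485 - 22359/4) - 16496)/(-46438 + √(-21/25)) = (-60299/4 - 16496)/(-46438 + I*√21/5) = -126283/(4*(-46438 + I*√21/5))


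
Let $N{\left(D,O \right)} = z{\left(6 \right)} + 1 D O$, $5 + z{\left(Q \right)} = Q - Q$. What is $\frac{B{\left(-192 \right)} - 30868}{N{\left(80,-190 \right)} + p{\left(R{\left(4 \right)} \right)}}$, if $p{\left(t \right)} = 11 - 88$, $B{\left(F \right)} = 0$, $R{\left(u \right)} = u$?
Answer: $\frac{15434}{7641} \approx 2.0199$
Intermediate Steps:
$p{\left(t \right)} = -77$ ($p{\left(t \right)} = 11 - 88 = -77$)
$z{\left(Q \right)} = -5$ ($z{\left(Q \right)} = -5 + \left(Q - Q\right) = -5 + 0 = -5$)
$N{\left(D,O \right)} = -5 + D O$ ($N{\left(D,O \right)} = -5 + 1 D O = -5 + D O$)
$\frac{B{\left(-192 \right)} - 30868}{N{\left(80,-190 \right)} + p{\left(R{\left(4 \right)} \right)}} = \frac{0 - 30868}{\left(-5 + 80 \left(-190\right)\right) - 77} = - \frac{30868}{\left(-5 - 15200\right) - 77} = - \frac{30868}{-15205 - 77} = - \frac{30868}{-15282} = \left(-30868\right) \left(- \frac{1}{15282}\right) = \frac{15434}{7641}$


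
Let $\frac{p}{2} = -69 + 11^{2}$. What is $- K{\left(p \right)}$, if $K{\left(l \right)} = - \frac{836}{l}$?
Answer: $\frac{209}{26} \approx 8.0385$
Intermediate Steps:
$p = 104$ ($p = 2 \left(-69 + 11^{2}\right) = 2 \left(-69 + 121\right) = 2 \cdot 52 = 104$)
$- K{\left(p \right)} = - \frac{-836}{104} = \left(-1\right) \left(- \frac{209}{26}\right) = \frac{209}{26}$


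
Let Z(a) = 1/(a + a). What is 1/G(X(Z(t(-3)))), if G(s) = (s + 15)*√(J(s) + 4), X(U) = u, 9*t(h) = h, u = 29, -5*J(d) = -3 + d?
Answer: -I*√30/264 ≈ -0.020747*I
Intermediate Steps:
J(d) = ⅗ - d/5 (J(d) = -(-3 + d)/5 = ⅗ - d/5)
t(h) = h/9
Z(a) = 1/(2*a)
X(U) = 29
G(s) = √(23/5 - s/5)*(15 + s) (G(s) = (s + 15)*√((⅗ - s/5) + 4) = (15 + s)*√(23/5 - s/5) = √(23/5 - s/5)*(15 + s))
1/G(X(Z(t(-3)))) = 1/(√(115 - 5*29)*(3 + (⅕)*29)) = 1/(√(115 - 145)*(3 + 29/5)) = 1/(√(-30)*(44/5)) = 1/((I*√30)*(44/5)) = 1/(44*I*√30/5) = -I*√30/264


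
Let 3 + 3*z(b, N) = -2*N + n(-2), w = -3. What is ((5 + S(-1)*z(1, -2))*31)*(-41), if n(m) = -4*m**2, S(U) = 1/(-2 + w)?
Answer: -7626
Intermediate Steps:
S(U) = -1/5 (S(U) = 1/(-2 - 3) = 1/(-5) = -1/5)
z(b, N) = -19/3 - 2*N/3 (z(b, N) = -1 + (-2*N - 4*(-2)**2)/3 = -1 + (-2*N - 4*4)/3 = -1 + (-2*N - 16)/3 = -1 + (-16 - 2*N)/3 = -1 + (-16/3 - 2*N/3) = -19/3 - 2*N/3)
((5 + S(-1)*z(1, -2))*31)*(-41) = ((5 - (-19/3 - 2/3*(-2))/5)*31)*(-41) = ((5 - (-19/3 + 4/3)/5)*31)*(-41) = ((5 - 1/5*(-5))*31)*(-41) = ((5 + 1)*31)*(-41) = (6*31)*(-41) = 186*(-41) = -7626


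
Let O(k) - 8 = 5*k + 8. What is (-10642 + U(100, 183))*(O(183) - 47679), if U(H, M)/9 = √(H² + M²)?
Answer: 497492216 - 420732*√43489 ≈ 4.0975e+8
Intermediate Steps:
U(H, M) = 9*√(H² + M²)
O(k) = 16 + 5*k (O(k) = 8 + (5*k + 8) = 8 + (8 + 5*k) = 16 + 5*k)
(-10642 + U(100, 183))*(O(183) - 47679) = (-10642 + 9*√(100² + 183²))*((16 + 5*183) - 47679) = (-10642 + 9*√(10000 + 33489))*((16 + 915) - 47679) = (-10642 + 9*√43489)*(931 - 47679) = (-10642 + 9*√43489)*(-46748) = 497492216 - 420732*√43489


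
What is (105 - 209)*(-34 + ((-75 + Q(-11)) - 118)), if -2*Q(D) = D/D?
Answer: 23660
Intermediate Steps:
Q(D) = -½ (Q(D) = -D/(2*D) = -½*1 = -½)
(105 - 209)*(-34 + ((-75 + Q(-11)) - 118)) = (105 - 209)*(-34 + ((-75 - ½) - 118)) = -104*(-34 + (-151/2 - 118)) = -104*(-34 - 387/2) = -104*(-455/2) = 23660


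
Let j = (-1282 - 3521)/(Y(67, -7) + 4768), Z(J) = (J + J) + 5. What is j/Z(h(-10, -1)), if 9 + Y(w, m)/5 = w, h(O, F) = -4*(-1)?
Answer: -1601/21918 ≈ -0.073045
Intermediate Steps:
h(O, F) = 4
Y(w, m) = -45 + 5*w
Z(J) = 5 + 2*J (Z(J) = 2*J + 5 = 5 + 2*J)
j = -1601/1686 (j = (-1282 - 3521)/((-45 + 5*67) + 4768) = -4803/((-45 + 335) + 4768) = -4803/(290 + 4768) = -4803/5058 = -4803*1/5058 = -1601/1686 ≈ -0.94958)
j/Z(h(-10, -1)) = -1601/(1686*(5 + 2*4)) = -1601/(1686*(5 + 8)) = -1601/1686/13 = -1601/1686*1/13 = -1601/21918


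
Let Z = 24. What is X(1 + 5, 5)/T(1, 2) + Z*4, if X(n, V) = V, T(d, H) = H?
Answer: 197/2 ≈ 98.500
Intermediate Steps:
X(1 + 5, 5)/T(1, 2) + Z*4 = 5/2 + 24*4 = (½)*5 + 96 = 5/2 + 96 = 197/2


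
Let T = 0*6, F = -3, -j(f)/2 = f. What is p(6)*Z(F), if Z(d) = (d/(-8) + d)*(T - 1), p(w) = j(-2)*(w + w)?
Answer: 126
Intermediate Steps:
j(f) = -2*f
p(w) = 8*w (p(w) = (-2*(-2))*(w + w) = 4*(2*w) = 8*w)
T = 0
Z(d) = -7*d/8 (Z(d) = (d/(-8) + d)*(0 - 1) = (d*(-⅛) + d)*(-1) = (-d/8 + d)*(-1) = (7*d/8)*(-1) = -7*d/8)
p(6)*Z(F) = (8*6)*(-7/8*(-3)) = 48*(21/8) = 126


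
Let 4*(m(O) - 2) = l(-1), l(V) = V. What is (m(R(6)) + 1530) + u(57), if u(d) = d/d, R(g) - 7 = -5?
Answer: 6131/4 ≈ 1532.8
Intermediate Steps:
R(g) = 2 (R(g) = 7 - 5 = 2)
u(d) = 1
m(O) = 7/4 (m(O) = 2 + (1/4)*(-1) = 2 - 1/4 = 7/4)
(m(R(6)) + 1530) + u(57) = (7/4 + 1530) + 1 = 6127/4 + 1 = 6131/4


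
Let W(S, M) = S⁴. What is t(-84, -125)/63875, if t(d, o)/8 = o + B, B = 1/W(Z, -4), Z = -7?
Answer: -2400992/153363875 ≈ -0.015656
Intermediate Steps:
B = 1/2401 (B = 1/(-7)⁴ = 1/2401 ≈ 0.00041649)
t(d, o) = 8/2401 + 8*o (t(d, o) = 8*(o + 1/2401) = 8*(1/2401 + o) = 8/2401 + 8*o)
t(-84, -125)/63875 = (8/2401 + 8*(-125))/63875 = (8/2401 - 1000)*(1/63875) = -2400992/2401*1/63875 = -2400992/153363875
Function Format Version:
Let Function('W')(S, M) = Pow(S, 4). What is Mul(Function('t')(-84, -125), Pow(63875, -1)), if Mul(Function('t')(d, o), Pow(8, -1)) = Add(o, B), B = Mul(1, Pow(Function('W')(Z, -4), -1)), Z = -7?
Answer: Rational(-2400992, 153363875) ≈ -0.015656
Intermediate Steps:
B = Rational(1, 2401) (B = Mul(1, Pow(Pow(-7, 4), -1)) = Mul(1, Pow(2401, -1)) = Mul(1, Rational(1, 2401)) = Rational(1, 2401) ≈ 0.00041649)
Function('t')(d, o) = Add(Rational(8, 2401), Mul(8, o)) (Function('t')(d, o) = Mul(8, Add(o, Rational(1, 2401))) = Mul(8, Add(Rational(1, 2401), o)) = Add(Rational(8, 2401), Mul(8, o)))
Mul(Function('t')(-84, -125), Pow(63875, -1)) = Mul(Add(Rational(8, 2401), Mul(8, -125)), Pow(63875, -1)) = Mul(Add(Rational(8, 2401), -1000), Rational(1, 63875)) = Mul(Rational(-2400992, 2401), Rational(1, 63875)) = Rational(-2400992, 153363875)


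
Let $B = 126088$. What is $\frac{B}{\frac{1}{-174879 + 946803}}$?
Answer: $97330353312$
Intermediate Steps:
$\frac{B}{\frac{1}{-174879 + 946803}} = \frac{126088}{\frac{1}{-174879 + 946803}} = \frac{126088}{\frac{1}{771924}} = 126088 \frac{1}{\frac{1}{771924}} = 126088 \cdot 771924 = 97330353312$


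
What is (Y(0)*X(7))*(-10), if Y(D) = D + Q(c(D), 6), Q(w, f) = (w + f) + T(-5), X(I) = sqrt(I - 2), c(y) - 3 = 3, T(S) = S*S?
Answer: -370*sqrt(5) ≈ -827.34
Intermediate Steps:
T(S) = S**2
c(y) = 6 (c(y) = 3 + 3 = 6)
X(I) = sqrt(-2 + I)
Q(w, f) = 25 + f + w (Q(w, f) = (w + f) + (-5)**2 = (f + w) + 25 = 25 + f + w)
Y(D) = 37 + D (Y(D) = D + (25 + 6 + 6) = D + 37 = 37 + D)
(Y(0)*X(7))*(-10) = ((37 + 0)*sqrt(-2 + 7))*(-10) = (37*sqrt(5))*(-10) = -370*sqrt(5)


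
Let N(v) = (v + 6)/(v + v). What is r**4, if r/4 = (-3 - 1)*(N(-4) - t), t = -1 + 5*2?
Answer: 479785216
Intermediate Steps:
N(v) = (6 + v)/(2*v) (N(v) = (6 + v)/((2*v)) = (6 + v)*(1/(2*v)) = (6 + v)/(2*v))
t = 9 (t = -1 + 10 = 9)
r = 148 (r = 4*((-3 - 1)*((1/2)*(6 - 4)/(-4) - 1*9)) = 4*(-4*((1/2)*(-1/4)*2 - 9)) = 4*(-4*(-1/4 - 9)) = 4*(-4*(-37/4)) = 4*37 = 148)
r**4 = 148**4 = 479785216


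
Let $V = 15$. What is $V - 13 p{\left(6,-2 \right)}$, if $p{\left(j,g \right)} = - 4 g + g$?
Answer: $-63$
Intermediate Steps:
$p{\left(j,g \right)} = - 3 g$
$V - 13 p{\left(6,-2 \right)} = 15 - 13 \left(\left(-3\right) \left(-2\right)\right) = 15 - 78 = -63$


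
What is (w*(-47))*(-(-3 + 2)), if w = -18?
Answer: 846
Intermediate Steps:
(w*(-47))*(-(-3 + 2)) = (-18*(-47))*(-(-3 + 2)) = 846*(-1*(-1)) = 846*1 = 846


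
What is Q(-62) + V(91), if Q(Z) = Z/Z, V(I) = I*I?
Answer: 8282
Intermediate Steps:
V(I) = I**2
Q(Z) = 1
Q(-62) + V(91) = 1 + 91**2 = 1 + 8281 = 8282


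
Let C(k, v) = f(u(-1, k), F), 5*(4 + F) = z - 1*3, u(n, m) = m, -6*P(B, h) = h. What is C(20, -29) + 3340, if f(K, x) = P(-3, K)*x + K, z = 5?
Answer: 3372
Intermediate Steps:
P(B, h) = -h/6
F = -18/5 (F = -4 + (5 - 1*3)/5 = -4 + (5 - 3)/5 = -4 + (⅕)*2 = -4 + ⅖ = -18/5 ≈ -3.6000)
f(K, x) = K - K*x/6 (f(K, x) = (-K/6)*x + K = -K*x/6 + K = K - K*x/6)
C(k, v) = 8*k/5 (C(k, v) = k*(6 - 1*(-18/5))/6 = k*(6 + 18/5)/6 = (⅙)*k*(48/5) = 8*k/5)
C(20, -29) + 3340 = (8/5)*20 + 3340 = 32 + 3340 = 3372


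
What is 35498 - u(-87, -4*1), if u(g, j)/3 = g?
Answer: 35759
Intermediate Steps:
u(g, j) = 3*g
35498 - u(-87, -4*1) = 35498 - 3*(-87) = 35498 - 1*(-261) = 35498 + 261 = 35759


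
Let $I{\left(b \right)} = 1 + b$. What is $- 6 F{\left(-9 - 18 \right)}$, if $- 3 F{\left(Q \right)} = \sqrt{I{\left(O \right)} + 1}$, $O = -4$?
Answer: $2 i \sqrt{2} \approx 2.8284 i$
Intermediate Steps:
$F{\left(Q \right)} = - \frac{i \sqrt{2}}{3}$ ($F{\left(Q \right)} = - \frac{\sqrt{\left(1 - 4\right) + 1}}{3} = - \frac{\sqrt{-3 + 1}}{3} = - \frac{\sqrt{-2}}{3} = - \frac{i \sqrt{2}}{3}$)
$- 6 F{\left(-9 - 18 \right)} = - 6 \left(- \frac{i \sqrt{2}}{3}\right) = 2 i \sqrt{2}$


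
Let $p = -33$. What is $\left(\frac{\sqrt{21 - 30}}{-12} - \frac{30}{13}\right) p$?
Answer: $\frac{990}{13} + \frac{33 i}{4} \approx 76.154 + 8.25 i$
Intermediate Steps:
$\left(\frac{\sqrt{21 - 30}}{-12} - \frac{30}{13}\right) p = \left(\frac{\sqrt{21 - 30}}{-12} - \frac{30}{13}\right) \left(-33\right) = \left(\sqrt{-9} \left(- \frac{1}{12}\right) - \frac{30}{13}\right) \left(-33\right) = \left(3 i \left(- \frac{1}{12}\right) - \frac{30}{13}\right) \left(-33\right) = \left(- \frac{i}{4} - \frac{30}{13}\right) \left(-33\right) = \left(- \frac{30}{13} - \frac{i}{4}\right) \left(-33\right) = \frac{990}{13} + \frac{33 i}{4}$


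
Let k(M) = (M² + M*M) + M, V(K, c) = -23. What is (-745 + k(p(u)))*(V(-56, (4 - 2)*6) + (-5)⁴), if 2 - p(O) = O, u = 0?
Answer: -442470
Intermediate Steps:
p(O) = 2 - O
k(M) = M + 2*M² (k(M) = (M² + M²) + M = 2*M² + M = M + 2*M²)
(-745 + k(p(u)))*(V(-56, (4 - 2)*6) + (-5)⁴) = (-745 + (2 - 1*0)*(1 + 2*(2 - 1*0)))*(-23 + (-5)⁴) = (-745 + (2 + 0)*(1 + 2*(2 + 0)))*(-23 + 625) = (-745 + 2*(1 + 2*2))*602 = (-745 + 2*(1 + 4))*602 = (-745 + 2*5)*602 = (-745 + 10)*602 = -735*602 = -442470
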